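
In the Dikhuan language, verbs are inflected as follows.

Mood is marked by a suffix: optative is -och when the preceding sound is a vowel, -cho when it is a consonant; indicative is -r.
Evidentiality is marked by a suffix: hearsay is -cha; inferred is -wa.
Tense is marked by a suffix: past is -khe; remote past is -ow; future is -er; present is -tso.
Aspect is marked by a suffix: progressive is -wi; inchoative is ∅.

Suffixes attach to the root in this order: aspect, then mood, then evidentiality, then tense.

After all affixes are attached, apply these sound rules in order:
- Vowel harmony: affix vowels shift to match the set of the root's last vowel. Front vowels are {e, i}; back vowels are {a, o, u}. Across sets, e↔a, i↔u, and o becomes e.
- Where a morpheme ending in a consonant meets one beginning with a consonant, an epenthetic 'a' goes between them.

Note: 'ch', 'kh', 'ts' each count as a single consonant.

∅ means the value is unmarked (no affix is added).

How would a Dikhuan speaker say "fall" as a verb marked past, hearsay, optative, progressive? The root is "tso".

tsowuochachakha

Attach aspect progressive -wi → tsowi.
Attach mood optative -och (after vowel 'i') → tsowioch.
Attach evidentiality hearsay -cha → tsowiochcha.
Attach tense past -khe → tsowiochchakhe.
Apply vowel harmony: tsowiochchakhe → tsowuochchakha.
Apply epenthesis: tsowuochchakha → tsowuochachakha.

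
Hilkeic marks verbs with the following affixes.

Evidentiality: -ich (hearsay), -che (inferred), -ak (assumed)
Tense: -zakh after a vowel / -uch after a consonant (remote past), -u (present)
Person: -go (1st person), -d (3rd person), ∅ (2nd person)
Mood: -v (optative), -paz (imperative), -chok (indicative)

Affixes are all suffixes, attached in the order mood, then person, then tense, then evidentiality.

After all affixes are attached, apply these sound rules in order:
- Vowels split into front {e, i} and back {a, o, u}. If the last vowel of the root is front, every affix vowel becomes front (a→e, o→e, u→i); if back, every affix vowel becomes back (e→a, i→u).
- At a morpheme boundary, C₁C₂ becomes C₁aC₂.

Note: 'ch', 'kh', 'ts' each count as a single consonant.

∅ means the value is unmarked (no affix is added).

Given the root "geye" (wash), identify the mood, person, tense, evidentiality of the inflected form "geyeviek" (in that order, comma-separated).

optative, 2nd person, present, assumed

Segment: geye-v-u-ak.
mood: -v → optative.
person: ∅ → 2nd person.
tense: -u → present.
evidentiality: -ak → assumed.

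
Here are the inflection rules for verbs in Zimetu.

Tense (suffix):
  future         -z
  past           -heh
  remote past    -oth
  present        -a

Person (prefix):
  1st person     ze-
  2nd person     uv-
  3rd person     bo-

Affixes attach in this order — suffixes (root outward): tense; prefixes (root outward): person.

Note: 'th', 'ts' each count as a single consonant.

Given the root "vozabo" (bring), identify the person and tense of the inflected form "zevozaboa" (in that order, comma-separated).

Segment: ze-vozabo-a.
person: ze- → 1st person.
tense: -a → present.

1st person, present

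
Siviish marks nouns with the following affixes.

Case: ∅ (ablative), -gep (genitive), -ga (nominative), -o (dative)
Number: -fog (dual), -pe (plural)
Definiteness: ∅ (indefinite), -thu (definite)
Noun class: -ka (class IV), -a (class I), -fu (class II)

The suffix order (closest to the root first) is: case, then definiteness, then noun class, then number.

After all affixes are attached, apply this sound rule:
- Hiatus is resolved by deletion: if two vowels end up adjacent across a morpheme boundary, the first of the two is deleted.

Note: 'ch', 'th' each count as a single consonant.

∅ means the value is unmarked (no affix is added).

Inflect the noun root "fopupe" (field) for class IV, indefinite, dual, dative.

Attach case dative -o → fopupeo.
definiteness = indefinite: zero marking, form stays fopupeo.
Attach noun class class IV -ka → fopupeoka.
Attach number dual -fog → fopupeokafog.
Apply vowel deletion: fopupeokafog → fopupokafog.

fopupokafog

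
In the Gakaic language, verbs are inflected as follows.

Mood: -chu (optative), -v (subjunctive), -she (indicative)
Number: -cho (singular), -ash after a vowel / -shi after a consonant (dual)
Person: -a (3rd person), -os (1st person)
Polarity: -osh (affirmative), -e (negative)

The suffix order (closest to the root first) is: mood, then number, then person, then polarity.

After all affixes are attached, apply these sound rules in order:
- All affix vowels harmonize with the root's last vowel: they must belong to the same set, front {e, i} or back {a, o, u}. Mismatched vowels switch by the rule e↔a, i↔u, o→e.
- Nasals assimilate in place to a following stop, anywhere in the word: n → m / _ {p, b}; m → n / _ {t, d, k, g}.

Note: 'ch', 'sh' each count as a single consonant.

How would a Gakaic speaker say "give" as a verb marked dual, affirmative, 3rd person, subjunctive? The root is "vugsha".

vugshavshuaosh

Attach mood subjunctive -v → vugshav.
Attach number dual -shi (after consonant 'v') → vugshavshi.
Attach person 3rd person -a → vugshavshia.
Attach polarity affirmative -osh → vugshavshiaosh.
Apply vowel harmony: vugshavshiaosh → vugshavshuaosh.
Nasal assimilation: no change.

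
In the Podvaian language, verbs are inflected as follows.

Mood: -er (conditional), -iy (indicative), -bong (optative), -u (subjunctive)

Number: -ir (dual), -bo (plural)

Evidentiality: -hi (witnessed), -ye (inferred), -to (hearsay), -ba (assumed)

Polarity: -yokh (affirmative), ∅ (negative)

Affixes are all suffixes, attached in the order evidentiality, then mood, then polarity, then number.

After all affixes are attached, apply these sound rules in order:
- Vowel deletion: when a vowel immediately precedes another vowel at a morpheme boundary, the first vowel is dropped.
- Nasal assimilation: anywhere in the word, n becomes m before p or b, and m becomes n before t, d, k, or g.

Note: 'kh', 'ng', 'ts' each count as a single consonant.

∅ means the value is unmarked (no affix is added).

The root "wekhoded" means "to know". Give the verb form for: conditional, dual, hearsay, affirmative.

wekhodedteryokhir

Attach evidentiality hearsay -to → wekhodedto.
Attach mood conditional -er → wekhodedtoer.
Attach polarity affirmative -yokh → wekhodedtoeryokh.
Attach number dual -ir → wekhodedtoeryokhir.
Apply vowel deletion: wekhodedtoeryokhir → wekhodedteryokhir.
Nasal assimilation: no change.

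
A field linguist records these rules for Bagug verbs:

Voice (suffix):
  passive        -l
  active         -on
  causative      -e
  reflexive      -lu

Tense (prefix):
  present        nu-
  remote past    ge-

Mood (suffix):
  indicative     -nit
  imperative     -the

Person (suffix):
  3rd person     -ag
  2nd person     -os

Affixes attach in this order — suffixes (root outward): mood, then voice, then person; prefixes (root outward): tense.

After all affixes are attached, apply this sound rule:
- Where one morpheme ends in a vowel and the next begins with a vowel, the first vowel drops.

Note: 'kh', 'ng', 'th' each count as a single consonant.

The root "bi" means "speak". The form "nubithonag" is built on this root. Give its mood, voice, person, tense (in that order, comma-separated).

Segment: nu-bi-the-on-ag.
mood: -the → imperative.
voice: -on → active.
person: -ag → 3rd person.
tense: nu- → present.

imperative, active, 3rd person, present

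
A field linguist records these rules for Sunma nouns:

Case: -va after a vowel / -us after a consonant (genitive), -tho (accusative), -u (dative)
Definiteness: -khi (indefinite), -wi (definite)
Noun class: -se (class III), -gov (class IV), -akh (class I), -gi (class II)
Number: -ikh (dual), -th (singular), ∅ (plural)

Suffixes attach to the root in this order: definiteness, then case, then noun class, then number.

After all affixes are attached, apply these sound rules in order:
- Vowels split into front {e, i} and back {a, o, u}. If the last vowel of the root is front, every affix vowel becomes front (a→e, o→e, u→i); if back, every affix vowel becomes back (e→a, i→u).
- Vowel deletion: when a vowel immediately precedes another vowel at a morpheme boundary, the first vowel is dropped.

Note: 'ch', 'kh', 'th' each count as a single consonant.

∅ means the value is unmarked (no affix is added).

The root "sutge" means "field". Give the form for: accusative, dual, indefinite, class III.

Attach definiteness indefinite -khi → sutgekhi.
Attach case accusative -tho → sutgekhitho.
Attach noun class class III -se → sutgekhithose.
Attach number dual -ikh → sutgekhithoseikh.
Apply vowel harmony: sutgekhithoseikh → sutgekhitheseikh.
Apply vowel deletion: sutgekhitheseikh → sutgekhithesikh.

sutgekhithesikh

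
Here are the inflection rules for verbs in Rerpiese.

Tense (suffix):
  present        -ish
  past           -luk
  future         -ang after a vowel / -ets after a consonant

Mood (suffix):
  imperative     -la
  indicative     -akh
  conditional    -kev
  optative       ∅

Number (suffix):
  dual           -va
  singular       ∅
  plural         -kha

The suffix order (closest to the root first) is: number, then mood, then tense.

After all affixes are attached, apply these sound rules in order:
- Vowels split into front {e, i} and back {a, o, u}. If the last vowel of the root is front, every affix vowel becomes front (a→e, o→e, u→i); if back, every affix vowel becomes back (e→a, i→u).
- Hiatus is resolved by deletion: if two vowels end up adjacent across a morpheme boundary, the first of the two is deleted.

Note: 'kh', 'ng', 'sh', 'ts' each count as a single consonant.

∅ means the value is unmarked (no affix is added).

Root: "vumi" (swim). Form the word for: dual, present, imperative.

Attach number dual -va → vumiva.
Attach mood imperative -la → vumivala.
Attach tense present -ish → vumivalaish.
Apply vowel harmony: vumivalaish → vumiveleish.
Apply vowel deletion: vumiveleish → vumivelish.

vumivelish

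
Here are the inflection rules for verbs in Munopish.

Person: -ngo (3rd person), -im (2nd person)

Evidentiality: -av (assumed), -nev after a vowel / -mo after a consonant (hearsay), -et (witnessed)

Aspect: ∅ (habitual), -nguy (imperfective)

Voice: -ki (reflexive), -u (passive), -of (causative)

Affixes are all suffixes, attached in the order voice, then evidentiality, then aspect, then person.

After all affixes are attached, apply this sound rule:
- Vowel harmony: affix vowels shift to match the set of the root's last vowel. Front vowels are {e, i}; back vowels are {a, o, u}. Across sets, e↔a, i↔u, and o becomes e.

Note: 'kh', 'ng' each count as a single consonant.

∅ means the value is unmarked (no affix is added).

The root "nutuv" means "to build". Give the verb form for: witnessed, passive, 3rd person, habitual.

Attach voice passive -u → nutuvu.
Attach evidentiality witnessed -et → nutuvuet.
aspect = habitual: zero marking, form stays nutuvuet.
Attach person 3rd person -ngo → nutuvuetngo.
Apply vowel harmony: nutuvuetngo → nutuvuatngo.

nutuvuatngo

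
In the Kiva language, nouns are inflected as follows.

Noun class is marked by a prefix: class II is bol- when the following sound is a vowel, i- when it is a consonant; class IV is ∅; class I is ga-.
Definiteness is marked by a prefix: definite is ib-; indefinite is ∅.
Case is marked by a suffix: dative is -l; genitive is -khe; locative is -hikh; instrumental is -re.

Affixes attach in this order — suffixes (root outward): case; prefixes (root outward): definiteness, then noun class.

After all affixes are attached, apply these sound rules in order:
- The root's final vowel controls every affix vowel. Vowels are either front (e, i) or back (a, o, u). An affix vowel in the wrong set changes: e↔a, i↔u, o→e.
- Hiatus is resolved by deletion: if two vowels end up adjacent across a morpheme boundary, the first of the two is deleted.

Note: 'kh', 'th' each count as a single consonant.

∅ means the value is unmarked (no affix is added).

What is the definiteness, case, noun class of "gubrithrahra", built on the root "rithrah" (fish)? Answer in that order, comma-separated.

Segment: ga-ib-rithrah-re.
definiteness: ib- → definite.
case: -re → instrumental.
noun class: ga- → class I.

definite, instrumental, class I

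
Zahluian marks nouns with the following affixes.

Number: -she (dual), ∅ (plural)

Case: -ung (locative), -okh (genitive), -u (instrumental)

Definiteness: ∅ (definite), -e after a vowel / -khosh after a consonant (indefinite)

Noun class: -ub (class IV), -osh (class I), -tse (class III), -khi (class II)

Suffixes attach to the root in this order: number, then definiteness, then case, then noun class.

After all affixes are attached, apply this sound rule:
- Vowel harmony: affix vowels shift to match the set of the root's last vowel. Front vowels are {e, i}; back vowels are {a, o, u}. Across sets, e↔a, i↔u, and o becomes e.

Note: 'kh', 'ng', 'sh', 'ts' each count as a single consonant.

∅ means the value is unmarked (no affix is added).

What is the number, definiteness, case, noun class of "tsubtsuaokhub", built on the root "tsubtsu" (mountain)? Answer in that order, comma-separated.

plural, indefinite, genitive, class IV

Segment: tsubtsu-e-okh-ub.
number: ∅ → plural.
definiteness: -e/khosh → indefinite.
case: -okh → genitive.
noun class: -ub → class IV.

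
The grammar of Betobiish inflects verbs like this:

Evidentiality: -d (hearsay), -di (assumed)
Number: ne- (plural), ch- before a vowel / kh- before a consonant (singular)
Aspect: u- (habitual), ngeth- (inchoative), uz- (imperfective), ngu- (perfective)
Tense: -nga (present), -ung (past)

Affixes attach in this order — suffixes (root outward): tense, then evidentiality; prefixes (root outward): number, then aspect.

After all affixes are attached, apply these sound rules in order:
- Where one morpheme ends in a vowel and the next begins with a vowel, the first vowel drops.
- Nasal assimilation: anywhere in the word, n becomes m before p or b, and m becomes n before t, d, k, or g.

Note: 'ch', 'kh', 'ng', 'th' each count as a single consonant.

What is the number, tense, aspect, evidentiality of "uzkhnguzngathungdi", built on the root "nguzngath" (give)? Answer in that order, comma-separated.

Segment: uz-kh-nguzngath-ung-di.
number: ch/kh- → singular.
tense: -ung → past.
aspect: uz- → imperfective.
evidentiality: -di → assumed.

singular, past, imperfective, assumed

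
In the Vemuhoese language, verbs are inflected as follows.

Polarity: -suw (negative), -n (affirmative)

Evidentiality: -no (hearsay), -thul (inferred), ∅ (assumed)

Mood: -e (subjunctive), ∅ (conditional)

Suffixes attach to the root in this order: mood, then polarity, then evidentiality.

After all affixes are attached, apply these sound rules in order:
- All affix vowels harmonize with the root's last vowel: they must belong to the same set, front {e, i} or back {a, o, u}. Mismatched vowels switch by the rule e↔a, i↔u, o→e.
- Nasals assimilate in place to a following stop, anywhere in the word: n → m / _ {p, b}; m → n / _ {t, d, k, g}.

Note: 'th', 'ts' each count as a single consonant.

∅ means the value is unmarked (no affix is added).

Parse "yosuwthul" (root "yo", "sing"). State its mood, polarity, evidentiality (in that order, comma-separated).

Segment: yo-suw-thul.
mood: ∅ → conditional.
polarity: -suw → negative.
evidentiality: -thul → inferred.

conditional, negative, inferred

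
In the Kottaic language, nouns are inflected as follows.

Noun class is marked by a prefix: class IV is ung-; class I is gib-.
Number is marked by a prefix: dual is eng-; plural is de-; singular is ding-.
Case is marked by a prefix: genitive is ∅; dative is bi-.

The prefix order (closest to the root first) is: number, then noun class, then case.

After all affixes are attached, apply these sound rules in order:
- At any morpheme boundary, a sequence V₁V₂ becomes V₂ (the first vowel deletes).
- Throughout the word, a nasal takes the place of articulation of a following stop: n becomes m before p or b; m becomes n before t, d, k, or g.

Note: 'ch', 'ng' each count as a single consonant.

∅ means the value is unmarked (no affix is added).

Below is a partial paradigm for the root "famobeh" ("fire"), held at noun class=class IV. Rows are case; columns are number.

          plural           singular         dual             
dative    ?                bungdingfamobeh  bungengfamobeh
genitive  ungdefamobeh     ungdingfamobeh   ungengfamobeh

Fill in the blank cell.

Attach number plural de- → defamobeh.
Attach noun class class IV ung- → ungdefamobeh.
Attach case dative bi- → biungdefamobeh.
Apply vowel deletion: biungdefamobeh → bungdefamobeh.
Nasal assimilation: no change.

bungdefamobeh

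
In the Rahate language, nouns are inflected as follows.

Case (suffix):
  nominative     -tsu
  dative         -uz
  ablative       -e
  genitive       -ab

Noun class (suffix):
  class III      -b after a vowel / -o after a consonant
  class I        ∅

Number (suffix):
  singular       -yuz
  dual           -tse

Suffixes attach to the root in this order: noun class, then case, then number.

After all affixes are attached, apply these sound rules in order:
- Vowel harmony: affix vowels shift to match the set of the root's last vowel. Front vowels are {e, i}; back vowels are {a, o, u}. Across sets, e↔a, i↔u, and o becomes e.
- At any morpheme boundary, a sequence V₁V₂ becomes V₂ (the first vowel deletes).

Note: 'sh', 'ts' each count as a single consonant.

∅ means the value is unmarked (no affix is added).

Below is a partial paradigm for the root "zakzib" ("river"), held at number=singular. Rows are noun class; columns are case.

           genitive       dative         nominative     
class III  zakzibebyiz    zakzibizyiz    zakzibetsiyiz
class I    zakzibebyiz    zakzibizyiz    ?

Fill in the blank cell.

noun class = class I: zero marking, form stays zakzib.
Attach case nominative -tsu → zakzibtsu.
Attach number singular -yuz → zakzibtsuyuz.
Apply vowel harmony: zakzibtsuyuz → zakzibtsiyiz.
Vowel deletion: no change.

zakzibtsiyiz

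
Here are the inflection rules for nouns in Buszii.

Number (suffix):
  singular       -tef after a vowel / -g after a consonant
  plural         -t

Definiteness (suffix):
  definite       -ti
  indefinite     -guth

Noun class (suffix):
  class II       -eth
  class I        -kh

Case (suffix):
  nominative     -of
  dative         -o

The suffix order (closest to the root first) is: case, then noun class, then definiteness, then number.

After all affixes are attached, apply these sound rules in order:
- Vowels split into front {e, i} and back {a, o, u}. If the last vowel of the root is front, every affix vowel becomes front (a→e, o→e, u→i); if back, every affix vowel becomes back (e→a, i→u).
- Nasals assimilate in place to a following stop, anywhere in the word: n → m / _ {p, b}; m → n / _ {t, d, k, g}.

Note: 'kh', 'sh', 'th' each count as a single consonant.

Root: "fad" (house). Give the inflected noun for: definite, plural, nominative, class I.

Attach case nominative -of → fadof.
Attach noun class class I -kh → fadofkh.
Attach definiteness definite -ti → fadofkhti.
Attach number plural -t → fadofkhtit.
Apply vowel harmony: fadofkhtit → fadofkhtut.
Nasal assimilation: no change.

fadofkhtut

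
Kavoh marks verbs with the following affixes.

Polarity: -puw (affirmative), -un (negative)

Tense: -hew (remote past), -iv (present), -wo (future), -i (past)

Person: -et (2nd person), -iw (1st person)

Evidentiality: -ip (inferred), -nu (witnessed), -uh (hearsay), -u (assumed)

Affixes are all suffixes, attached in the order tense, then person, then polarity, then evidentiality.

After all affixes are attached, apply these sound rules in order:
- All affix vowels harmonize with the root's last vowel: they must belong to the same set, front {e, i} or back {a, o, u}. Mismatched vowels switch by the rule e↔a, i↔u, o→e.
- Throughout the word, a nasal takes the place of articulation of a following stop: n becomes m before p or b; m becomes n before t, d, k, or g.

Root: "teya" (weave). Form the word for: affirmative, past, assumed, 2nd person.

teyauatpuwu

Attach tense past -i → teyai.
Attach person 2nd person -et → teyaiet.
Attach polarity affirmative -puw → teyaietpuw.
Attach evidentiality assumed -u → teyaietpuwu.
Apply vowel harmony: teyaietpuwu → teyauatpuwu.
Nasal assimilation: no change.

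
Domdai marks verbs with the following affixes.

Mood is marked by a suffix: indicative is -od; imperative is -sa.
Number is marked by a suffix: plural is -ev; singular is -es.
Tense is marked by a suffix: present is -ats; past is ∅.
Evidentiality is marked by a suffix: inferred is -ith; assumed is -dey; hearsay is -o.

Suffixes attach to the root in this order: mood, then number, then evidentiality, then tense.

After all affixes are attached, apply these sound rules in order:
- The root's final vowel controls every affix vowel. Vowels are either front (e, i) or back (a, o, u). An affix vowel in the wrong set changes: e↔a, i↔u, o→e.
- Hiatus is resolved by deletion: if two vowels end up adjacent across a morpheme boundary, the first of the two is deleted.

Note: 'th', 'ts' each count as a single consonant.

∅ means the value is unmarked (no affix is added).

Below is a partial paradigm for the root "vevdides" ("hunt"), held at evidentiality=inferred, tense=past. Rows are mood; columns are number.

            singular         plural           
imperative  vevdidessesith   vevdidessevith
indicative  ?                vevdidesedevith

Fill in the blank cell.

vevdidesedesith

Attach mood indicative -od → vevdidesod.
Attach number singular -es → vevdidesodes.
Attach evidentiality inferred -ith → vevdidesodesith.
tense = past: zero marking, form stays vevdidesodesith.
Apply vowel harmony: vevdidesodesith → vevdidesedesith.
Vowel deletion: no change.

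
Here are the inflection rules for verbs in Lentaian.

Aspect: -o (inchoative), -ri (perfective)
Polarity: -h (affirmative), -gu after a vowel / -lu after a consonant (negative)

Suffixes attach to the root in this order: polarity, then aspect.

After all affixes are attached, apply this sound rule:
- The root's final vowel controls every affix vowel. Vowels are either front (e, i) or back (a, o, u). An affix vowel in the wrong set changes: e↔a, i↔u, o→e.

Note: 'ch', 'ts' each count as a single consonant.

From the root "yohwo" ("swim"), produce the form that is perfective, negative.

yohwoguru

Attach polarity negative -gu (after vowel 'o') → yohwogu.
Attach aspect perfective -ri → yohwoguri.
Apply vowel harmony: yohwoguri → yohwoguru.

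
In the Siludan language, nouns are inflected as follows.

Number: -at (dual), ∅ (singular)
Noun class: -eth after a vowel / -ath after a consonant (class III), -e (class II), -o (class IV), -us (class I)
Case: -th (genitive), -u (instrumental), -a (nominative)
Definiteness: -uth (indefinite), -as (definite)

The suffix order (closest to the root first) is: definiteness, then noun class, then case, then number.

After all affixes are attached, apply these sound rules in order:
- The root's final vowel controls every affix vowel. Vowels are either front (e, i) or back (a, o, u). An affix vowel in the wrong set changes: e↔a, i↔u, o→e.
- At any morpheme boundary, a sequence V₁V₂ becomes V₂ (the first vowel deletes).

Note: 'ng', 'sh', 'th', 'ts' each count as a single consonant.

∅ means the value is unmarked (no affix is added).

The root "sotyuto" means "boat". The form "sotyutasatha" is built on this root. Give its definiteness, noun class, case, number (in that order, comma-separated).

definite, class III, nominative, singular

Segment: sotyuto-as-ath-a.
definiteness: -as → definite.
noun class: -eth/ath → class III.
case: -a → nominative.
number: ∅ → singular.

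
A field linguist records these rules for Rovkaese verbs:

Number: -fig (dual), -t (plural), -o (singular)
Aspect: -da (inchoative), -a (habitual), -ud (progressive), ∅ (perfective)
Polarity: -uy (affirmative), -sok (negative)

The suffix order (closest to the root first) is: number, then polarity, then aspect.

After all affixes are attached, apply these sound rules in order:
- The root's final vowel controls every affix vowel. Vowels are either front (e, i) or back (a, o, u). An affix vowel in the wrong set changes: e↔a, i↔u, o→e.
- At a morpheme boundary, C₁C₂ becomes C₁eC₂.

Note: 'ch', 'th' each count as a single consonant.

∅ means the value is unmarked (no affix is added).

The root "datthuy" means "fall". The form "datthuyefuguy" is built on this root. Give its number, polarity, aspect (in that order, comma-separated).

Segment: datthuy-fig-uy.
number: -fig → dual.
polarity: -uy → affirmative.
aspect: ∅ → perfective.

dual, affirmative, perfective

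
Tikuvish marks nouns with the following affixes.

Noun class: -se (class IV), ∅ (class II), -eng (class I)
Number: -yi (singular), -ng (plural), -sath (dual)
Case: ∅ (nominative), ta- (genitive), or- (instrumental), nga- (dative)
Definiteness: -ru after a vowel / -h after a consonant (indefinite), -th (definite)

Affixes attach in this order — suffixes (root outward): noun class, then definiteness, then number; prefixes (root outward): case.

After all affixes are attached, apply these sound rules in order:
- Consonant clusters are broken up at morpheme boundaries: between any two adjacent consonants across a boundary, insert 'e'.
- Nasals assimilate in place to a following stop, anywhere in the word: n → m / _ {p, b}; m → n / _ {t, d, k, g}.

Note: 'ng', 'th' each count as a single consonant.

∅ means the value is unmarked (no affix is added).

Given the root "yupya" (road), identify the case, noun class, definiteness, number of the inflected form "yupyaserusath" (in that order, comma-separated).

nominative, class IV, indefinite, dual

Segment: yupya-se-ru-sath.
case: ∅ → nominative.
noun class: -se → class IV.
definiteness: -ru/h → indefinite.
number: -sath → dual.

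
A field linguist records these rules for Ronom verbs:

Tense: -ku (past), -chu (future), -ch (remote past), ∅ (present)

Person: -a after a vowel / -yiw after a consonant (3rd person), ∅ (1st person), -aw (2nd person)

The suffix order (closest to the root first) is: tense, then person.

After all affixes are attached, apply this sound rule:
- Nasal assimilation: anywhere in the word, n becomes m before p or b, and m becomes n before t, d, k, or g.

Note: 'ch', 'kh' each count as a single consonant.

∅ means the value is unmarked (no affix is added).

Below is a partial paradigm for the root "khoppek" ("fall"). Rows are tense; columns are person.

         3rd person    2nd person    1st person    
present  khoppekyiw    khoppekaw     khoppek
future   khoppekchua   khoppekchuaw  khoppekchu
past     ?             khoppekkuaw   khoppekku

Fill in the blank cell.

Attach tense past -ku → khoppekku.
Attach person 3rd person -a (after vowel 'u') → khoppekkua.
Nasal assimilation: no change.

khoppekkua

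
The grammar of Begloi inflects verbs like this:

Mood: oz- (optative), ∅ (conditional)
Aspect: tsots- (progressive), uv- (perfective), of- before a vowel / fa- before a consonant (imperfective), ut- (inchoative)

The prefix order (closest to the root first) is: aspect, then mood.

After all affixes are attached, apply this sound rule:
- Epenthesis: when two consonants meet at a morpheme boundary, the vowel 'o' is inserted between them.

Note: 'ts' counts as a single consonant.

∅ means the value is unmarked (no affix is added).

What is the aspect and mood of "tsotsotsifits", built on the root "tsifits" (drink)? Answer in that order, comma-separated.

progressive, conditional

Segment: tsots-tsifits.
aspect: tsots- → progressive.
mood: ∅ → conditional.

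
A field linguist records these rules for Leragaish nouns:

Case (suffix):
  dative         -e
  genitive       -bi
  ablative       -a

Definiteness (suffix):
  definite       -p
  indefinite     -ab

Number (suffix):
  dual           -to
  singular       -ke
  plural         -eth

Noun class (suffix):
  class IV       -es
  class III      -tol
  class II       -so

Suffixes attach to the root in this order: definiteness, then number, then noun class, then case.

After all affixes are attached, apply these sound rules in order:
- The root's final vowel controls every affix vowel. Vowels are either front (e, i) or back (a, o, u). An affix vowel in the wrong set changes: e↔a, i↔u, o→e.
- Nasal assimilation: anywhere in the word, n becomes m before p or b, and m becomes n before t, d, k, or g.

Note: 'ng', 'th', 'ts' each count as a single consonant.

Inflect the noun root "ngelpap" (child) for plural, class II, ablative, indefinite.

Attach definiteness indefinite -ab → ngelpapab.
Attach number plural -eth → ngelpapabeth.
Attach noun class class II -so → ngelpapabethso.
Attach case ablative -a → ngelpapabethsoa.
Apply vowel harmony: ngelpapabethsoa → ngelpapabathsoa.
Nasal assimilation: no change.

ngelpapabathsoa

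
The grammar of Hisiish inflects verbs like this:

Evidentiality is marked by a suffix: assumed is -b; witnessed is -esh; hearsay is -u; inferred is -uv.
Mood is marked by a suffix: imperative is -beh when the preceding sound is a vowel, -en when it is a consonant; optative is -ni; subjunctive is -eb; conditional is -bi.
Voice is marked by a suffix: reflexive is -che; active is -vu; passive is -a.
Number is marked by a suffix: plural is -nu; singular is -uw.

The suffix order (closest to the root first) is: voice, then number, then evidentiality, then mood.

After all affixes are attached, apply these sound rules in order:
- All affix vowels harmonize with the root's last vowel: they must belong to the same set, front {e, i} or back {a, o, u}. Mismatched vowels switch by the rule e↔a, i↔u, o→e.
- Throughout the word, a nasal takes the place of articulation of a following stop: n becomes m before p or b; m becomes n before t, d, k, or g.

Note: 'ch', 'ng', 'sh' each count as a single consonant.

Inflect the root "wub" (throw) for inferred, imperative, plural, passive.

Attach voice passive -a → wuba.
Attach number plural -nu → wubanu.
Attach evidentiality inferred -uv → wubanuuv.
Attach mood imperative -en (after consonant 'v') → wubanuuven.
Apply vowel harmony: wubanuuven → wubanuuvan.
Nasal assimilation: no change.

wubanuuvan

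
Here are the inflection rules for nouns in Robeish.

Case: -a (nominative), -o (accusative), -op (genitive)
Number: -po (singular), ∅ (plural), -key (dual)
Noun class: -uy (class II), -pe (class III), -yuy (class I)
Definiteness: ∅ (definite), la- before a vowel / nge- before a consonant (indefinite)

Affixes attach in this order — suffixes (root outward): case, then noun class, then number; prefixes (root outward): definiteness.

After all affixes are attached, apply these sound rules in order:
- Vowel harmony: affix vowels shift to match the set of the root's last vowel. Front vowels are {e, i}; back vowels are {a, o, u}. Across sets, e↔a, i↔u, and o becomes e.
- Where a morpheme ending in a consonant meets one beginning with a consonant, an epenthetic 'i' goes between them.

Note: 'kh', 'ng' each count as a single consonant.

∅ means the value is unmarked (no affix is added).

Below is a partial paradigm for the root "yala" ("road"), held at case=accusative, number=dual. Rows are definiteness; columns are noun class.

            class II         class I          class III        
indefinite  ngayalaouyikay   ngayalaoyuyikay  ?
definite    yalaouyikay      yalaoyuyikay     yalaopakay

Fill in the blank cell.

Attach case accusative -o → yalao.
Attach noun class class III -pe → yalaope.
Attach number dual -key → yalaopekey.
Attach definiteness indefinite nge- (before consonant 'y') → ngeyalaopekey.
Apply vowel harmony: ngeyalaopekey → ngayalaopakay.
Epenthesis: no change.

ngayalaopakay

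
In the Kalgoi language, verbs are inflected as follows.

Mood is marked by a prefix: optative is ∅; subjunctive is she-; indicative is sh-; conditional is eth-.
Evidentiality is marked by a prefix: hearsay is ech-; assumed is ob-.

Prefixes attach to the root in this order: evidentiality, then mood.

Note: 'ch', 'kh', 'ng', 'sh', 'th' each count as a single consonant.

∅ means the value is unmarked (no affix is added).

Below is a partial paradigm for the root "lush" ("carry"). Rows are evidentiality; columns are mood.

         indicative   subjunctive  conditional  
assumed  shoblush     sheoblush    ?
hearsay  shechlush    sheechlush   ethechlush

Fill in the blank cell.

Attach evidentiality assumed ob- → oblush.
Attach mood conditional eth- → ethoblush.

ethoblush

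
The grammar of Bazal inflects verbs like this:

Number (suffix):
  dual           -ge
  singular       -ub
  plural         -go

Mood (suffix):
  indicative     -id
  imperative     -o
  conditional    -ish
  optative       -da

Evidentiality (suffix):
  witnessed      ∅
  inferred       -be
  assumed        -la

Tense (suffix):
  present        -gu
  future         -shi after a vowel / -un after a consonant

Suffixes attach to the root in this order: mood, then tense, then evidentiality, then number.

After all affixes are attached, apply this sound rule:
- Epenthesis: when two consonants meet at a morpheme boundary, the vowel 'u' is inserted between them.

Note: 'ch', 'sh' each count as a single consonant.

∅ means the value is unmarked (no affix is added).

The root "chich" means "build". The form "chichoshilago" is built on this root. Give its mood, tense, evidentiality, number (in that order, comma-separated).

Segment: chich-o-shi-la-go.
mood: -o → imperative.
tense: -shi/un → future.
evidentiality: -la → assumed.
number: -go → plural.

imperative, future, assumed, plural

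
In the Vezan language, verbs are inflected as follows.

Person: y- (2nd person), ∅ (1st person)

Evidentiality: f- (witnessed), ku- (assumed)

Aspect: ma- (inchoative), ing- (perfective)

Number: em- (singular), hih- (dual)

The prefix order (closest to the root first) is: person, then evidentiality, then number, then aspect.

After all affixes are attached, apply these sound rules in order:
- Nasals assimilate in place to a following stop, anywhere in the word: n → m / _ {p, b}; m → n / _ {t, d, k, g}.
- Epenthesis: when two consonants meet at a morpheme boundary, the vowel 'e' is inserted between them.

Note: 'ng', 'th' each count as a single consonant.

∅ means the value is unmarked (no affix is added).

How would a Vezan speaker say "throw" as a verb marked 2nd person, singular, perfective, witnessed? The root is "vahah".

Attach person 2nd person y- → yvahah.
Attach evidentiality witnessed f- → fyvahah.
Attach number singular em- → emfyvahah.
Attach aspect perfective ing- → ingemfyvahah.
Nasal assimilation: no change.
Apply epenthesis: ingemfyvahah → ingemefeyevahah.

ingemefeyevahah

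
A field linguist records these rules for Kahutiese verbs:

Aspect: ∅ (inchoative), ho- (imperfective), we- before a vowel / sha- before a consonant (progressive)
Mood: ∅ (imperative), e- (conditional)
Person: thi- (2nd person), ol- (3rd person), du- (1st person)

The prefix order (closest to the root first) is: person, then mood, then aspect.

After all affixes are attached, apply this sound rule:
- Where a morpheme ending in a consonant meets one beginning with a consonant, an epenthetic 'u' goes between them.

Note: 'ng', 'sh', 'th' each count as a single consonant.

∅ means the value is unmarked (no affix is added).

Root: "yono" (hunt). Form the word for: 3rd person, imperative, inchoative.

Attach person 3rd person ol- → olyono.
mood = imperative: zero marking, form stays olyono.
aspect = inchoative: zero marking, form stays olyono.
Apply epenthesis: olyono → oluyono.

oluyono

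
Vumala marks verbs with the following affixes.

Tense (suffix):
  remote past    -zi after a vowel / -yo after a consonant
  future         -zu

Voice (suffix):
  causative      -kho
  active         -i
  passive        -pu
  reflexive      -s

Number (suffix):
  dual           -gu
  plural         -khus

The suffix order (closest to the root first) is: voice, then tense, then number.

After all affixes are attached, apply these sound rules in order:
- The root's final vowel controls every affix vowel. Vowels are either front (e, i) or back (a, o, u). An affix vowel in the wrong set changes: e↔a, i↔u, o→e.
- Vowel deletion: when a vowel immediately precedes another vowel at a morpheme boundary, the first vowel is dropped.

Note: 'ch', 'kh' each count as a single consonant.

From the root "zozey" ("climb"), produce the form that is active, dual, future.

Attach voice active -i → zozeyi.
Attach tense future -zu → zozeyizu.
Attach number dual -gu → zozeyizugu.
Apply vowel harmony: zozeyizugu → zozeyizigi.
Vowel deletion: no change.

zozeyizigi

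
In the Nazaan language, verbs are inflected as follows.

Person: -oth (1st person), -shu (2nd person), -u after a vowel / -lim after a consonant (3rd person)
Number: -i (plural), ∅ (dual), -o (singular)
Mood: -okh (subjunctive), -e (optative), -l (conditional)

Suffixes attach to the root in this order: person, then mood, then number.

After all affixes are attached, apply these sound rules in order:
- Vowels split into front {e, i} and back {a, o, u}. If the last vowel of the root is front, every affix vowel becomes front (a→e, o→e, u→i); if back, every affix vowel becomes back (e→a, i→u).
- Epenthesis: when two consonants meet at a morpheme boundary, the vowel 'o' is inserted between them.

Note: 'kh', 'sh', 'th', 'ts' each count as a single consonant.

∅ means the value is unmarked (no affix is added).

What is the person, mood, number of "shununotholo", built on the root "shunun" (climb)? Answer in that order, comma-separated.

Segment: shunun-oth-l-o.
person: -oth → 1st person.
mood: -l → conditional.
number: -o → singular.

1st person, conditional, singular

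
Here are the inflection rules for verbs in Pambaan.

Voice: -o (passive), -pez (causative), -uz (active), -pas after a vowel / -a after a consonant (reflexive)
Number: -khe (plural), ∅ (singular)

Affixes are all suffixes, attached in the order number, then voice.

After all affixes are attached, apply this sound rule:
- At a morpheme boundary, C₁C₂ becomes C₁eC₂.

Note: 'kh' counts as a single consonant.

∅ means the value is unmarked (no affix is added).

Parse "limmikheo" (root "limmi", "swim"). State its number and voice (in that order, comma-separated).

Segment: limmi-khe-o.
number: -khe → plural.
voice: -o → passive.

plural, passive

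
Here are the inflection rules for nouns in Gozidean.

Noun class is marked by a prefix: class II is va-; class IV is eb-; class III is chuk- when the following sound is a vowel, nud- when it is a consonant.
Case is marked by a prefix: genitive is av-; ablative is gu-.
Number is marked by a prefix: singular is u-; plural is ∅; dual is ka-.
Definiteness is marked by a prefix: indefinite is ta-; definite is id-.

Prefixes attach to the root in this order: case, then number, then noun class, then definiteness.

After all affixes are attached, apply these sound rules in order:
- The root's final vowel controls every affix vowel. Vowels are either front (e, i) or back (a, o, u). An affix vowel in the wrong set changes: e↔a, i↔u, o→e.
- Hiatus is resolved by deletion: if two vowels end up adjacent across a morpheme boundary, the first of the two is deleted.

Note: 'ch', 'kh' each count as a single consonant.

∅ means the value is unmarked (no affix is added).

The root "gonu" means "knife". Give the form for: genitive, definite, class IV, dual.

Attach case genitive av- → avgonu.
Attach number dual ka- → kaavgonu.
Attach noun class class IV eb- → ebkaavgonu.
Attach definiteness definite id- → idebkaavgonu.
Apply vowel harmony: idebkaavgonu → udabkaavgonu.
Apply vowel deletion: udabkaavgonu → udabkavgonu.

udabkavgonu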